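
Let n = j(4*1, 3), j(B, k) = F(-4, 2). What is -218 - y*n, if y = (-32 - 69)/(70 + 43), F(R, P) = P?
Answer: -24432/113 ≈ -216.21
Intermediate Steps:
j(B, k) = 2
n = 2
y = -101/113 ≈ -0.89381
-218 - y*n = -218 - (-101)*2/113 = -218 - 1*(-202/113) = -218 + 202/113 = -24432/113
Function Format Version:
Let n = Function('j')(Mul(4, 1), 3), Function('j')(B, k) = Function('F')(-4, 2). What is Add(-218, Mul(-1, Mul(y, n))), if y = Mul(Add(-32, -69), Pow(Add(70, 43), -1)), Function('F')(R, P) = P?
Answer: Rational(-24432, 113) ≈ -216.21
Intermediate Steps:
Function('j')(B, k) = 2
n = 2
y = Rational(-101, 113) (y = Mul(-101, Pow(113, -1)) = Mul(-101, Rational(1, 113)) = Rational(-101, 113) ≈ -0.89381)
Add(-218, Mul(-1, Mul(y, n))) = Add(-218, Mul(-1, Mul(Rational(-101, 113), 2))) = Add(-218, Mul(-1, Rational(-202, 113))) = Add(-218, Rational(202, 113)) = Rational(-24432, 113)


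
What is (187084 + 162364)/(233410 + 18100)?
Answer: 174724/125755 ≈ 1.3894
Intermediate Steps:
(187084 + 162364)/(233410 + 18100) = 349448/251510 = 349448*(1/251510) = 174724/125755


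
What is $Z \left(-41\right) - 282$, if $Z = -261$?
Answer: $10419$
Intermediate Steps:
$Z \left(-41\right) - 282 = \left(-261\right) \left(-41\right) - 282 = 10701 - 282 = 10419$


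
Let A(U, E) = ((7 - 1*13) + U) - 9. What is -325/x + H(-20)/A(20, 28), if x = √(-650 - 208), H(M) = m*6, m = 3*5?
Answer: 18 + 25*I*√858/66 ≈ 18.0 + 11.095*I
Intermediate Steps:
m = 15
H(M) = 90 (H(M) = 15*6 = 90)
x = I*√858 (x = √(-858) = I*√858 ≈ 29.292*I)
A(U, E) = -15 + U (A(U, E) = ((7 - 13) + U) - 9 = (-6 + U) - 9 = -15 + U)
-325/x + H(-20)/A(20, 28) = -325*(-I*√858/858) + 90/(-15 + 20) = -(-25)*I*√858/66 + 90/5 = 25*I*√858/66 + 90*(⅕) = 25*I*√858/66 + 18 = 18 + 25*I*√858/66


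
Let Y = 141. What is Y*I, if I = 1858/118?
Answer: 130989/59 ≈ 2220.2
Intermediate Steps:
I = 929/59 (I = 1858*(1/118) = 929/59 ≈ 15.746)
Y*I = 141*(929/59) = 130989/59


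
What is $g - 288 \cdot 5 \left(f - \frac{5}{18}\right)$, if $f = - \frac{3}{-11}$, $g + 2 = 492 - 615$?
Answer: $- \frac{1295}{11} \approx -117.73$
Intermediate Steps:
$g = -125$ ($g = -2 + \left(492 - 615\right) = -2 - 123 = -125$)
$f = \frac{3}{11}$ ($f = \left(-3\right) \left(- \frac{1}{11}\right) = \frac{3}{11} \approx 0.27273$)
$g - 288 \cdot 5 \left(f - \frac{5}{18}\right) = -125 - 288 \cdot 5 \left(\frac{3}{11} - \frac{5}{18}\right) = -125 - 288 \cdot 5 \left(- \frac{1}{198}\right) = -125 - - \frac{80}{11} = -125 + \frac{80}{11} = - \frac{1295}{11}$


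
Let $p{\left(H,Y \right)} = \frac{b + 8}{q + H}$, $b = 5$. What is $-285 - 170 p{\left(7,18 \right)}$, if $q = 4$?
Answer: $- \frac{5345}{11} \approx -485.91$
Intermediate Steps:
$p{\left(H,Y \right)} = \frac{13}{4 + H}$ ($p{\left(H,Y \right)} = \frac{5 + 8}{4 + H} = \frac{13}{4 + H}$)
$-285 - 170 p{\left(7,18 \right)} = -285 - 170 \frac{13}{4 + 7} = -285 - 170 \cdot \frac{13}{11} = -285 - 170 \cdot 13 \cdot \frac{1}{11} = -285 - \frac{2210}{11} = - \frac{5345}{11}$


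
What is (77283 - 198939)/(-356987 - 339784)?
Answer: 40552/232257 ≈ 0.17460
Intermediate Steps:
(77283 - 198939)/(-356987 - 339784) = -121656/(-696771) = -121656*(-1/696771) = 40552/232257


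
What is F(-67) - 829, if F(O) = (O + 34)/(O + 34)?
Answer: -828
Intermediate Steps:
F(O) = 1 (F(O) = (34 + O)/(34 + O) = 1)
F(-67) - 829 = 1 - 829 = -828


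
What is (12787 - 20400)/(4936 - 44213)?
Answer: 7613/39277 ≈ 0.19383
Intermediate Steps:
(12787 - 20400)/(4936 - 44213) = -7613/(-39277) = -7613*(-1/39277) = 7613/39277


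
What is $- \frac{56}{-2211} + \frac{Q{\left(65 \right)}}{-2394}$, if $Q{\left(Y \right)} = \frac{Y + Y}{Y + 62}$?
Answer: $\frac{2789783}{112038003} \approx 0.0249$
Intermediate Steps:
$Q{\left(Y \right)} = \frac{2 Y}{62 + Y}$
$- \frac{56}{-2211} + \frac{Q{\left(65 \right)}}{-2394} = - \frac{56}{-2211} + \frac{2 \cdot 65 \frac{1}{62 + 65}}{-2394} = \left(-56\right) \left(- \frac{1}{2211}\right) + 2 \cdot 65 \cdot \frac{1}{127} \left(- \frac{1}{2394}\right) = \frac{56}{2211} + 2 \cdot 65 \cdot \frac{1}{127} \left(- \frac{1}{2394}\right) = \frac{56}{2211} + \frac{130}{127} \left(- \frac{1}{2394}\right) = \frac{56}{2211} - \frac{65}{152019} = \frac{2789783}{112038003}$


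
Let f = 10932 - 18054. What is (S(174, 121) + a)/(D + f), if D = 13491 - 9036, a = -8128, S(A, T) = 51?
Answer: 8077/2667 ≈ 3.0285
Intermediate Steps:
D = 4455
f = -7122
(S(174, 121) + a)/(D + f) = (51 - 8128)/(4455 - 7122) = -8077/(-2667) = -8077*(-1/2667) = 8077/2667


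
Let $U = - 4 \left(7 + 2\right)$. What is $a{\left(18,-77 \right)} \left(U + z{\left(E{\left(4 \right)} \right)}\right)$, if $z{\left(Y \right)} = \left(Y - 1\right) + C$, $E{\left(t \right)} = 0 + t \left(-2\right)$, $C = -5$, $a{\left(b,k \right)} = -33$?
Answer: $1650$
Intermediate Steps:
$U = -36$ ($U = \left(-4\right) 9 = -36$)
$E{\left(t \right)} = - 2 t$ ($E{\left(t \right)} = 0 - 2 t = - 2 t$)
$z{\left(Y \right)} = -6 + Y$ ($z{\left(Y \right)} = \left(Y - 1\right) - 5 = \left(-1 + Y\right) - 5 = -6 + Y$)
$a{\left(18,-77 \right)} \left(U + z{\left(E{\left(4 \right)} \right)}\right) = - 33 \left(-36 - 14\right) = \left(-33\right) \left(-50\right) = 1650$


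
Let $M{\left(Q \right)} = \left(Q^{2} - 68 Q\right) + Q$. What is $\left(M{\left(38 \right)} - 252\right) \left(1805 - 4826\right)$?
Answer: $4090434$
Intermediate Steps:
$M{\left(Q \right)} = Q^{2} - 67 Q$
$\left(M{\left(38 \right)} - 252\right) \left(1805 - 4826\right) = \left(38 \left(-67 + 38\right) - 252\right) \left(1805 - 4826\right) = \left(38 \left(-29\right) - 252\right) \left(-3021\right) = \left(-1102 - 252\right) \left(-3021\right) = \left(-1354\right) \left(-3021\right) = 4090434$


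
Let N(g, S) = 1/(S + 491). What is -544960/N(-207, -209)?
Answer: -153678720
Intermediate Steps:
N(g, S) = 1/(491 + S)
-544960/N(-207, -209) = -544960/(1/(491 - 209)) = -544960/(1/282) = -544960/1/282 = -544960*282 = -153678720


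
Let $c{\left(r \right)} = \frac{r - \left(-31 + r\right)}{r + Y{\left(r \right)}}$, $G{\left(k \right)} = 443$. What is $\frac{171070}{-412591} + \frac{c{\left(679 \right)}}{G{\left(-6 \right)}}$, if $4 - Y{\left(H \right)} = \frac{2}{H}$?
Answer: $- \frac{35136528929591}{84764124667815} \approx -0.41452$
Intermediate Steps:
$Y{\left(H \right)} = 4 - \frac{2}{H}$
$c{\left(r \right)} = \frac{31}{4 + r - \frac{2}{r}}$ ($c{\left(r \right)} = \frac{r - \left(-31 + r\right)}{r + \left(4 - \frac{2}{r}\right)} = \frac{31}{4 + r - \frac{2}{r}}$)
$\frac{171070}{-412591} + \frac{c{\left(679 \right)}}{G{\left(-6 \right)}} = \frac{171070}{-412591} + \frac{31 \cdot 679 \frac{1}{-2 + 679^{2} + 4 \cdot 679}}{443} = 171070 \left(- \frac{1}{412591}\right) + 31 \cdot 679 \frac{1}{-2 + 461041 + 2716} \cdot \frac{1}{443} = - \frac{171070}{412591} + 31 \cdot 679 \cdot \frac{1}{463755} \cdot \frac{1}{443} = - \frac{171070}{412591} + \frac{21049}{463755} \cdot \frac{1}{443} = - \frac{171070}{412591} + \frac{21049}{205443465} = - \frac{35136528929591}{84764124667815}$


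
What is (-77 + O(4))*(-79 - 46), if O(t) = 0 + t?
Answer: 9125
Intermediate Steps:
O(t) = t
(-77 + O(4))*(-79 - 46) = (-77 + 4)*(-79 - 46) = -73*(-125) = 9125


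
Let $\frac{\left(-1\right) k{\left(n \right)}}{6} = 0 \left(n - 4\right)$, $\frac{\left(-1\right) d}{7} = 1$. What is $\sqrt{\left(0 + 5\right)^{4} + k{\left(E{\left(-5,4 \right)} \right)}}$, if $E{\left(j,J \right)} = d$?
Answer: $25$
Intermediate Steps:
$d = -7$ ($d = \left(-7\right) 1 = -7$)
$E{\left(j,J \right)} = -7$
$k{\left(n \right)} = 0$ ($k{\left(n \right)} = - 6 \cdot 0 \left(n - 4\right) = - 6 \cdot 0 \left(-4 + n\right) = \left(-6\right) 0 = 0$)
$\sqrt{\left(0 + 5\right)^{4} + k{\left(E{\left(-5,4 \right)} \right)}} = \sqrt{\left(0 + 5\right)^{4} + 0} = \sqrt{5^{4} + 0} = \sqrt{625 + 0} = \sqrt{625} = 25$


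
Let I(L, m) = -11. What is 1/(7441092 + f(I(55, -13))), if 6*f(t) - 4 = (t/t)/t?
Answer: 66/491112115 ≈ 1.3439e-7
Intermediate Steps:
f(t) = 2/3 + 1/(6*t) (f(t) = 2/3 + ((t/t)/t)/6 = 2/3 + (1/t)/6 = 2/3 + 1/(6*t))
1/(7441092 + f(I(55, -13))) = 1/(7441092 + (1/6)*(1 + 4*(-11))/(-11)) = 1/(7441092 + (1/6)*(-1/11)*(1 - 44)) = 1/(7441092 + (1/6)*(-1/11)*(-43)) = 1/(7441092 + 43/66) = 1/(491112115/66) = 66/491112115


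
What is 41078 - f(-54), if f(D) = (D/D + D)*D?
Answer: 38216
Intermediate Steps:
f(D) = D*(1 + D) (f(D) = (1 + D)*D = D*(1 + D))
41078 - f(-54) = 41078 - (-54)*(1 - 54) = 41078 - (-54)*(-53) = 41078 - 1*2862 = 41078 - 2862 = 38216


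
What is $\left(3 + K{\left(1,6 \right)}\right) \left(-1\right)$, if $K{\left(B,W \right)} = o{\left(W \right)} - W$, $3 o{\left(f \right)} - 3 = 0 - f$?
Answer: $4$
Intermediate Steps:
$o{\left(f \right)} = 1 - \frac{f}{3}$ ($o{\left(f \right)} = 1 + \frac{0 - f}{3} = 1 + \frac{\left(-1\right) f}{3} = 1 - \frac{f}{3}$)
$K{\left(B,W \right)} = 1 - \frac{4 W}{3}$ ($K{\left(B,W \right)} = \left(1 - \frac{W}{3}\right) - W = 1 - \frac{4 W}{3}$)
$\left(3 + K{\left(1,6 \right)}\right) \left(-1\right) = \left(3 + \left(1 - 8\right)\right) \left(-1\right) = \left(3 - 7\right) \left(-1\right) = \left(-4\right) \left(-1\right) = 4$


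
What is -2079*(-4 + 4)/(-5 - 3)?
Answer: 0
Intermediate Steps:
-2079*(-4 + 4)/(-5 - 3) = -0/(-8) = -0*(-1)/8 = -2079*0 = 0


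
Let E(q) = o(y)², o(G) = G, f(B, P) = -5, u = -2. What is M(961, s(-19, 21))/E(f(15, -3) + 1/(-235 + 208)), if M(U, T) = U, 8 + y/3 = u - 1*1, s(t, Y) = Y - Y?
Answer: 961/1089 ≈ 0.88246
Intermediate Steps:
s(t, Y) = 0
y = -33 (y = -24 + 3*(-2 - 1*1) = -24 + 3*(-2 - 1) = -24 + 3*(-3) = -24 - 9 = -33)
E(q) = 1089 (E(q) = (-33)² = 1089)
M(961, s(-19, 21))/E(f(15, -3) + 1/(-235 + 208)) = 961/1089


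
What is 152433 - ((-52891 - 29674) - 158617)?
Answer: 393615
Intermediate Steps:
152433 - ((-52891 - 29674) - 158617) = 152433 - (-82565 - 158617) = 152433 - 1*(-241182) = 152433 + 241182 = 393615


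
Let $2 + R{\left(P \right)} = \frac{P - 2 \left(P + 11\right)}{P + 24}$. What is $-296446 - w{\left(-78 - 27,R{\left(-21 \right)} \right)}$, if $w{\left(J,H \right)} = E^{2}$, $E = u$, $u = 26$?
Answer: $-297122$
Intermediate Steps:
$R{\left(P \right)} = -2 + \frac{-22 - P}{24 + P}$ ($R{\left(P \right)} = -2 + \frac{P - 2 \left(P + 11\right)}{P + 24} = -2 + \frac{P - 2 \left(11 + P\right)}{24 + P} = -2 + \frac{P - \left(22 + 2 P\right)}{24 + P} = -2 + \frac{-22 - P}{24 + P}$)
$E = 26$
$w{\left(J,H \right)} = 676$ ($w{\left(J,H \right)} = 26^{2} = 676$)
$-296446 - w{\left(-78 - 27,R{\left(-21 \right)} \right)} = -296446 - 676 = -297122$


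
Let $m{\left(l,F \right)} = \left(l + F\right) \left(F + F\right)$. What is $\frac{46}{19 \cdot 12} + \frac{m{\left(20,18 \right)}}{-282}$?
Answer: $- \frac{24911}{5358} \approx -4.6493$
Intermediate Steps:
$m{\left(l,F \right)} = 2 F \left(F + l\right)$ ($m{\left(l,F \right)} = \left(F + l\right) 2 F = 2 F \left(F + l\right)$)
$\frac{46}{19 \cdot 12} + \frac{m{\left(20,18 \right)}}{-282} = \frac{46}{19 \cdot 12} + \frac{2 \cdot 18 \left(18 + 20\right)}{-282} = \frac{46}{228} + 2 \cdot 18 \cdot 38 \left(- \frac{1}{282}\right) = 46 \cdot \frac{1}{228} + 1368 \left(- \frac{1}{282}\right) = \frac{23}{114} - \frac{228}{47} = - \frac{24911}{5358}$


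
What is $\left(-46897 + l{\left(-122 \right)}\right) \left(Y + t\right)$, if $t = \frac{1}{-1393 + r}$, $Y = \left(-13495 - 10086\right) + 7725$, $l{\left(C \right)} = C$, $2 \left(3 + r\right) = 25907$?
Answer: $\frac{5744333767774}{7705} \approx 7.4553 \cdot 10^{8}$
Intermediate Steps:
$r = \frac{25901}{2}$ ($r = -3 + \frac{1}{2} \cdot 25907 = -3 + \frac{25907}{2} = \frac{25901}{2} \approx 12951.0$)
$Y = -15856$ ($Y = -23581 + 7725 = -15856$)
$t = \frac{2}{23115}$ ($t = \frac{1}{-1393 + \frac{25901}{2}} = \frac{1}{\frac{23115}{2}} = \frac{2}{23115} \approx 8.6524 \cdot 10^{-5}$)
$\left(-46897 + l{\left(-122 \right)}\right) \left(Y + t\right) = \left(-46897 - 122\right) \left(-15856 + \frac{2}{23115}\right) = \left(-47019\right) \left(- \frac{366511438}{23115}\right) = \frac{5744333767774}{7705}$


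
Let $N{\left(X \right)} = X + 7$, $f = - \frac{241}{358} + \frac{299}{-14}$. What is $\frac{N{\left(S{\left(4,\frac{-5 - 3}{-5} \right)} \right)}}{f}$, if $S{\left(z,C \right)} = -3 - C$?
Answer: $- \frac{3759}{34505} \approx -0.10894$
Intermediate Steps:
$f = - \frac{27604}{1253}$ ($f = \left(-241\right) \frac{1}{358} + 299 \left(- \frac{1}{14}\right) = - \frac{241}{358} - \frac{299}{14} = - \frac{27604}{1253} \approx -22.03$)
$N{\left(X \right)} = 7 + X$
$\frac{N{\left(S{\left(4,\frac{-5 - 3}{-5} \right)} \right)}}{f} = \frac{7 - \left(3 + \frac{-5 - 3}{-5}\right)}{- \frac{27604}{1253}} = \left(7 - \left(3 - - \frac{8}{5}\right)\right) \left(- \frac{1253}{27604}\right) = \left(7 - \frac{23}{5}\right) \left(- \frac{1253}{27604}\right) = \frac{12}{5} \left(- \frac{1253}{27604}\right) = - \frac{3759}{34505}$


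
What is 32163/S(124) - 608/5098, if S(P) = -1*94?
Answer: -82012063/239606 ≈ -342.28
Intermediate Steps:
S(P) = -94
32163/S(124) - 608/5098 = 32163/(-94) - 608/5098 = 32163*(-1/94) - 608*1/5098 = -32163/94 - 304/2549 = -82012063/239606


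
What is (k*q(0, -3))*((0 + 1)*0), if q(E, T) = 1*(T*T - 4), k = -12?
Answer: 0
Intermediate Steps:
q(E, T) = -4 + T**2 (q(E, T) = 1*(T**2 - 4) = 1*(-4 + T**2) = -4 + T**2)
(k*q(0, -3))*((0 + 1)*0) = (-12*(-4 + (-3)**2))*((0 + 1)*0) = (-12*(-4 + 9))*(1*0) = -12*5*0 = -60*0 = 0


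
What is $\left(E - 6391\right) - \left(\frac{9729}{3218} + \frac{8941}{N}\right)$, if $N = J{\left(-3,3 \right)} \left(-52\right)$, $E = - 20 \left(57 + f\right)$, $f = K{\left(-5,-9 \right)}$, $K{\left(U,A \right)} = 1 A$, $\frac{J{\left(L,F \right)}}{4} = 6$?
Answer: $- \frac{14752728059}{2008032} \approx -7346.9$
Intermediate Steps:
$J{\left(L,F \right)} = 24$ ($J{\left(L,F \right)} = 4 \cdot 6 = 24$)
$K{\left(U,A \right)} = A$
$f = -9$
$E = -960$ ($E = - 20 \left(57 - 9\right) = \left(-20\right) 48 = -960$)
$N = -1248$ ($N = 24 \left(-52\right) = -1248$)
$\left(E - 6391\right) - \left(\frac{9729}{3218} + \frac{8941}{N}\right) = \left(-960 - 6391\right) - \left(- \frac{8941}{1248} + \frac{9729}{3218}\right) = -7351 - - \frac{8315173}{2008032} = -7351 + \left(\frac{8941}{1248} - \frac{9729}{3218}\right) = -7351 + \frac{8315173}{2008032} = - \frac{14752728059}{2008032}$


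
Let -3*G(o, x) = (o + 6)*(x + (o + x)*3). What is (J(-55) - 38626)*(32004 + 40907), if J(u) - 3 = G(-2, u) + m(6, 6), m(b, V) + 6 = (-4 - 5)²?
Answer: -8365808140/3 ≈ -2.7886e+9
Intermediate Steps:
m(b, V) = 75 (m(b, V) = -6 + (-4 - 5)² = -6 + (-9)² = -6 + 81 = 75)
G(o, x) = -(6 + o)*(3*o + 4*x)/3 (G(o, x) = -(o + 6)*(x + (o + x)*3)/3 = -(6 + o)*(x + (3*o + 3*x))/3 = -(6 + o)*(3*o + 4*x)/3)
J(u) = 86 - 16*u/3 (J(u) = 3 + ((-1*(-2)² - 8*u - 6*(-2) - 4/3*(-2)*u) + 75) = 3 + ((-1*4 - 8*u + 12 + 8*u/3) + 75) = 3 + ((-4 - 8*u + 12 + 8*u/3) + 75) = 3 + ((8 - 16*u/3) + 75) = 3 + (83 - 16*u/3) = 86 - 16*u/3)
(J(-55) - 38626)*(32004 + 40907) = ((86 - 16/3*(-55)) - 38626)*(32004 + 40907) = ((86 + 880/3) - 38626)*72911 = (1138/3 - 38626)*72911 = -114740/3*72911 = -8365808140/3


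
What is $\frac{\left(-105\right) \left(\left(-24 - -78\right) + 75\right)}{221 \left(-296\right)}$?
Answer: $\frac{13545}{65416} \approx 0.20706$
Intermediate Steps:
$\frac{\left(-105\right) \left(\left(-24 - -78\right) + 75\right)}{221 \left(-296\right)} = \frac{\left(-105\right) \left(\left(-24 + 78\right) + 75\right)}{-65416} = - 105 \left(54 + 75\right) \left(- \frac{1}{65416}\right) = \left(-105\right) 129 \left(- \frac{1}{65416}\right) = \left(-13545\right) \left(- \frac{1}{65416}\right) = \frac{13545}{65416}$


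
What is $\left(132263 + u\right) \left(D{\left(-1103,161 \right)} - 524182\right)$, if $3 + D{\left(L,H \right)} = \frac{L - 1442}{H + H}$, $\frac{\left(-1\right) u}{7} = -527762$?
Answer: $- \frac{645891747688655}{322} \approx -2.0059 \cdot 10^{12}$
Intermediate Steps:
$u = 3694334$ ($u = \left(-7\right) \left(-527762\right) = 3694334$)
$D{\left(L,H \right)} = -3 + \frac{-1442 + L}{2 H}$ ($D{\left(L,H \right)} = -3 + \frac{L - 1442}{H + H} = -3 + \frac{-1442 + L}{2 H}$)
$\left(132263 + u\right) \left(D{\left(-1103,161 \right)} - 524182\right) = \left(132263 + 3694334\right) \left(\frac{-1442 - 1103 - 966}{2 \cdot 161} - 524182\right) = 3826597 \left(\frac{1}{2} \cdot \frac{1}{161} \left(-1442 - 1103 - 966\right) - 524182\right) = 3826597 \left(\frac{1}{2} \cdot \frac{1}{161} \left(-3511\right) - 524182\right) = 3826597 \left(- \frac{3511}{322} - 524182\right) = 3826597 \left(- \frac{168790115}{322}\right) = - \frac{645891747688655}{322}$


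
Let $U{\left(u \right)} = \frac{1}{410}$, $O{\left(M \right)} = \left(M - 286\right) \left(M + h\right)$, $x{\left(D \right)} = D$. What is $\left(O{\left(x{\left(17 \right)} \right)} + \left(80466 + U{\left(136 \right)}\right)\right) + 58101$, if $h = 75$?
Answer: $\frac{46665791}{410} \approx 1.1382 \cdot 10^{5}$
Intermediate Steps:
$O{\left(M \right)} = \left(-286 + M\right) \left(75 + M\right)$ ($O{\left(M \right)} = \left(M - 286\right) \left(M + 75\right) = \left(-286 + M\right) \left(75 + M\right)$)
$U{\left(u \right)} = \frac{1}{410}$
$\left(O{\left(x{\left(17 \right)} \right)} + \left(80466 + U{\left(136 \right)}\right)\right) + 58101 = \left(\left(-21450 + 17^{2} - 3587\right) + \left(80466 + \frac{1}{410}\right)\right) + 58101 = \left(\left(-21450 + 289 - 3587\right) + \frac{32991061}{410}\right) + 58101 = \left(-24748 + \frac{32991061}{410}\right) + 58101 = \frac{22844381}{410} + 58101 = \frac{46665791}{410}$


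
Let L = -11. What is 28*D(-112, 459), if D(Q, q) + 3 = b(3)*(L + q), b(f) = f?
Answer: 37548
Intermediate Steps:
D(Q, q) = -36 + 3*q (D(Q, q) = -3 + 3*(-11 + q) = -3 + (-33 + 3*q) = -36 + 3*q)
28*D(-112, 459) = 28*(-36 + 3*459) = 28*(-36 + 1377) = 28*1341 = 37548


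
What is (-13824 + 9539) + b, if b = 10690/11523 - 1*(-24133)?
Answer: 228719194/11523 ≈ 19849.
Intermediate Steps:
b = 278095249/11523 (b = 10690*(1/11523) + 24133 = 10690/11523 + 24133 = 278095249/11523 ≈ 24134.)
(-13824 + 9539) + b = (-13824 + 9539) + 278095249/11523 = -4285 + 278095249/11523 = 228719194/11523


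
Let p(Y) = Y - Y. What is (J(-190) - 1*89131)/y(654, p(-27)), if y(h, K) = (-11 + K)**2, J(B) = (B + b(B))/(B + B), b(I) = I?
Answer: -89130/121 ≈ -736.61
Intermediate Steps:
J(B) = 1 (J(B) = (B + B)/(B + B) = (2*B)/((2*B)) = (2*B)*(1/(2*B)) = 1)
p(Y) = 0
(J(-190) - 1*89131)/y(654, p(-27)) = (1 - 1*89131)/((-11 + 0)**2) = (1 - 89131)/((-11)**2) = -89130/121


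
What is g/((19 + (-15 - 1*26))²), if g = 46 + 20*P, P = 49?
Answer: 513/242 ≈ 2.1198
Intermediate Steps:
g = 1026 (g = 46 + 20*49 = 46 + 980 = 1026)
g/((19 + (-15 - 1*26))²) = 1026/((19 + (-15 - 1*26))²) = 1026/((19 + (-15 - 26))²) = 1026/((19 - 41)²) = 1026/((-22)²) = 1026/484 = 1026*(1/484) = 513/242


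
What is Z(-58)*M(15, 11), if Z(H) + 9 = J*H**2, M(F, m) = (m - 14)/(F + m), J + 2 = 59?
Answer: -575217/26 ≈ -22124.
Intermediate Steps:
J = 57 (J = -2 + 59 = 57)
M(F, m) = (-14 + m)/(F + m)
Z(H) = -9 + 57*H**2
Z(-58)*M(15, 11) = (-9 + 57*(-58)**2)*((-14 + 11)/(15 + 11)) = (-9 + 57*3364)*(-3/26) = (-9 + 191748)*((1/26)*(-3)) = 191739*(-3/26) = -575217/26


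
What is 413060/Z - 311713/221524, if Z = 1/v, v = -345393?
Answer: -31604393249563633/221524 ≈ -1.4267e+11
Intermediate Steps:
Z = -1/345393 (Z = 1/(-345393) = -1/345393 ≈ -2.8953e-6)
413060/Z - 311713/221524 = 413060/(-1/345393) - 311713/221524 = 413060*(-345393) - 311713*1/221524 = -142668032580 - 311713/221524 = -31604393249563633/221524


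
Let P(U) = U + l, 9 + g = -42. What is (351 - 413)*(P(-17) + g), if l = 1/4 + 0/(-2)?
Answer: 8401/2 ≈ 4200.5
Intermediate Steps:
l = ¼ (l = 1*(¼) + 0*(-½) = ¼ + 0 = ¼ ≈ 0.25000)
g = -51 (g = -9 - 42 = -51)
P(U) = ¼ + U (P(U) = U + ¼ = ¼ + U)
(351 - 413)*(P(-17) + g) = (351 - 413)*((¼ - 17) - 51) = -62*(-67/4 - 51) = -62*(-271/4) = 8401/2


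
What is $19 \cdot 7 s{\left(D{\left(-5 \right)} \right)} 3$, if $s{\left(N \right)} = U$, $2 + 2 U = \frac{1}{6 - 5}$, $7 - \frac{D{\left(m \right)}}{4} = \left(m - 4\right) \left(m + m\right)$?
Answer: $- \frac{399}{2} \approx -199.5$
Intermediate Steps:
$D{\left(m \right)} = 28 - 8 m \left(-4 + m\right)$ ($D{\left(m \right)} = 28 - 4 \left(m - 4\right) \left(m + m\right) = 28 - 4 \left(-4 + m\right) 2 m = 28 - 4 \cdot 2 m \left(-4 + m\right) = 28 - 8 m \left(-4 + m\right)$)
$U = - \frac{1}{2}$ ($U = -1 + \frac{1}{2 \left(6 - 5\right)} = -1 + \frac{1}{2 \cdot 1} = -1 + \frac{1}{2} \cdot 1 = -1 + \frac{1}{2} = - \frac{1}{2} \approx -0.5$)
$s{\left(N \right)} = - \frac{1}{2}$
$19 \cdot 7 s{\left(D{\left(-5 \right)} \right)} 3 = 19 \cdot 7 \left(- \frac{1}{2}\right) 3 = 19 \left(\left(- \frac{7}{2}\right) 3\right) = 19 \left(- \frac{21}{2}\right) = - \frac{399}{2}$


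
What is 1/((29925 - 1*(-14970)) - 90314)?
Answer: -1/45419 ≈ -2.2017e-5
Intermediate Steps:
1/((29925 - 1*(-14970)) - 90314) = 1/((29925 + 14970) - 90314) = 1/(44895 - 90314) = 1/(-45419) = -1/45419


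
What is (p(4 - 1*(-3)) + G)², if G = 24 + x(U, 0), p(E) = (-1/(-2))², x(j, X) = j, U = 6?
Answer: 14641/16 ≈ 915.06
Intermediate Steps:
p(E) = ¼ (p(E) = (-1*(-½))² = (½)² = ¼)
G = 30 (G = 24 + 6 = 30)
(p(4 - 1*(-3)) + G)² = (¼ + 30)² = (121/4)² = 14641/16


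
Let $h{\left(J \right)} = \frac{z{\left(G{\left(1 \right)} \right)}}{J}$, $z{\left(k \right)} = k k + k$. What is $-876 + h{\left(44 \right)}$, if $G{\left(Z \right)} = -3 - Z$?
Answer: $- \frac{9633}{11} \approx -875.73$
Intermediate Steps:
$z{\left(k \right)} = k + k^{2}$ ($z{\left(k \right)} = k^{2} + k = k + k^{2}$)
$h{\left(J \right)} = \frac{12}{J}$ ($h{\left(J \right)} = \frac{\left(-3 - 1\right) \left(1 - 4\right)}{J} = \frac{\left(-4\right) \left(1 - 4\right)}{J} = \frac{\left(-4\right) \left(-3\right)}{J} = \frac{12}{J}$)
$-876 + h{\left(44 \right)} = -876 + \frac{12}{44} = -876 + 12 \cdot \frac{1}{44} = -876 + \frac{3}{11} = - \frac{9633}{11}$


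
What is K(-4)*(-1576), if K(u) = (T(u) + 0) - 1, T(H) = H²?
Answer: -23640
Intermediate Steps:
K(u) = -1 + u² (K(u) = (u² + 0) - 1 = u² - 1 = -1 + u²)
K(-4)*(-1576) = (-1 + (-4)²)*(-1576) = (-1 + 16)*(-1576) = 15*(-1576) = -23640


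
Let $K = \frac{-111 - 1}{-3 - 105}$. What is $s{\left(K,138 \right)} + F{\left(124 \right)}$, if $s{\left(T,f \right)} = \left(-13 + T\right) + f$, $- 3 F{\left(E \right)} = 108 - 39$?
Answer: $\frac{2782}{27} \approx 103.04$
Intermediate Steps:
$F{\left(E \right)} = -23$ ($F{\left(E \right)} = - \frac{108 - 39}{3} = \left(- \frac{1}{3}\right) 69 = -23$)
$K = \frac{28}{27}$ ($K = - \frac{112}{-108} = \left(-112\right) \left(- \frac{1}{108}\right) = \frac{28}{27} \approx 1.037$)
$s{\left(T,f \right)} = -13 + T + f$
$s{\left(K,138 \right)} + F{\left(124 \right)} = \left(-13 + \frac{28}{27} + 138\right) - 23 = \frac{3403}{27} - 23 = \frac{2782}{27}$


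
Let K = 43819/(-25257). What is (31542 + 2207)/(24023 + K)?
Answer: 852398493/606705092 ≈ 1.4050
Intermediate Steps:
K = -43819/25257 (K = 43819*(-1/25257) = -43819/25257 ≈ -1.7349)
(31542 + 2207)/(24023 + K) = (31542 + 2207)/(24023 - 43819/25257) = 33749/(606705092/25257) = 33749*(25257/606705092) = 852398493/606705092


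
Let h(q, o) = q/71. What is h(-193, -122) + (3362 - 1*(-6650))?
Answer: 710659/71 ≈ 10009.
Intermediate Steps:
h(q, o) = q/71 (h(q, o) = q*(1/71) = q/71)
h(-193, -122) + (3362 - 1*(-6650)) = (1/71)*(-193) + (3362 - 1*(-6650)) = -193/71 + (3362 + 6650) = -193/71 + 10012 = 710659/71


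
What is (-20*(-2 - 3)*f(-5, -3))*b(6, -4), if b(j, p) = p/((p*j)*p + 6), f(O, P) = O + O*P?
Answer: -2000/51 ≈ -39.216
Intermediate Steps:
b(j, p) = p/(6 + j*p²) (b(j, p) = p/((j*p)*p + 6) = p/(j*p² + 6) = p/(6 + j*p²))
(-20*(-2 - 3)*f(-5, -3))*b(6, -4) = (-20*(-2 - 3)*(-5*(1 - 3)))*(-4/(6 + 6*(-4)²)) = (-(-100)*(-5*(-2)))*(-4/(6 + 6*16)) = (-(-100)*10)*(-4/(6 + 96)) = (-20*(-50))*(-4/102) = 1000*(-4*1/102) = 1000*(-2/51) = -2000/51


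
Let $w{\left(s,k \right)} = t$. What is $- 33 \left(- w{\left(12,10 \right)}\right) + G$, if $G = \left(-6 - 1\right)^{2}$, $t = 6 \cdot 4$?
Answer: $841$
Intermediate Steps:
$t = 24$
$w{\left(s,k \right)} = 24$
$G = 49$ ($G = \left(-7\right)^{2} = 49$)
$- 33 \left(- w{\left(12,10 \right)}\right) + G = - 33 \left(\left(-1\right) 24\right) + 49 = \left(-33\right) \left(-24\right) + 49 = 792 + 49 = 841$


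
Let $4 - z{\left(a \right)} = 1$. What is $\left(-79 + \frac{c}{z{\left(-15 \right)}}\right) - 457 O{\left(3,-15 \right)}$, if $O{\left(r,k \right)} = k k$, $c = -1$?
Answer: $- \frac{308713}{3} \approx -1.029 \cdot 10^{5}$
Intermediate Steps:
$z{\left(a \right)} = 3$ ($z{\left(a \right)} = 4 - 1 = 3$)
$O{\left(r,k \right)} = k^{2}$
$\left(-79 + \frac{c}{z{\left(-15 \right)}}\right) - 457 O{\left(3,-15 \right)} = \left(-79 - \frac{1}{3}\right) - 457 \left(-15\right)^{2} = \left(-79 - \frac{1}{3}\right) - 102825 = - \frac{238}{3} - 102825 = - \frac{308713}{3}$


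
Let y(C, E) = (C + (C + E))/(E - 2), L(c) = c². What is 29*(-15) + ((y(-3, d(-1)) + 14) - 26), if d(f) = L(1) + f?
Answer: -444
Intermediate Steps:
d(f) = 1 + f (d(f) = 1² + f = 1 + f)
y(C, E) = (E + 2*C)/(-2 + E)
29*(-15) + ((y(-3, d(-1)) + 14) - 26) = 29*(-15) + ((((1 - 1) + 2*(-3))/(-2 + (1 - 1)) + 14) - 26) = -435 + (((0 - 6)/(-2 + 0) + 14) - 26) = -435 + ((-6/(-2) + 14) - 26) = -435 + ((-½*(-6) + 14) - 26) = -435 + ((3 + 14) - 26) = -435 + (17 - 26) = -435 - 9 = -444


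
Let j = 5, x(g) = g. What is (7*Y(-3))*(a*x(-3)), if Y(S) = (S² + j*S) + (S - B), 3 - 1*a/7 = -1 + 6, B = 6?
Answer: -4410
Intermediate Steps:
a = -14 (a = 21 - 7*(-1 + 6) = 21 - 7*5 = 21 - 35 = -14)
Y(S) = -6 + S² + 6*S (Y(S) = (S² + 5*S) + (S - 1*6) = (S² + 5*S) + (S - 6) = (S² + 5*S) + (-6 + S) = -6 + S² + 6*S)
(7*Y(-3))*(a*x(-3)) = (7*(-6 + (-3)² + 6*(-3)))*(-14*(-3)) = (7*(-6 + 9 - 18))*42 = (7*(-15))*42 = -105*42 = -4410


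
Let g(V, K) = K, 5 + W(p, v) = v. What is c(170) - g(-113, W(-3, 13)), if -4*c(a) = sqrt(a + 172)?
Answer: -8 - 3*sqrt(38)/4 ≈ -12.623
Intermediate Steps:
W(p, v) = -5 + v
c(a) = -sqrt(172 + a)/4 (c(a) = -sqrt(a + 172)/4 = -sqrt(172 + a)/4)
c(170) - g(-113, W(-3, 13)) = -sqrt(172 + 170)/4 - (-5 + 13) = -3*sqrt(38)/4 - 1*8 = -3*sqrt(38)/4 - 8 = -8 - 3*sqrt(38)/4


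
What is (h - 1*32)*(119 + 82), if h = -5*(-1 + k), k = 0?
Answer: -5427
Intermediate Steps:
h = 5 (h = -5*(-1 + 0) = -5*(-1) = 5)
(h - 1*32)*(119 + 82) = (5 - 1*32)*(119 + 82) = (5 - 32)*201 = -27*201 = -5427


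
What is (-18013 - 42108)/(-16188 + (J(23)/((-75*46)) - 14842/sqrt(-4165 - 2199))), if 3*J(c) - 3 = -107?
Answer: 41467705895450372400/11166937930944992089 + 11948388508693125*I*sqrt(1591)/11166937930944992089 ≈ 3.7134 + 0.042679*I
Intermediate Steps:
J(c) = -104/3 (J(c) = 1 + (1/3)*(-107) = 1 - 107/3 = -104/3)
(-18013 - 42108)/(-16188 + (J(23)/((-75*46)) - 14842/sqrt(-4165 - 2199))) = (-18013 - 42108)/(-16188 + (-104/(3*((-75*46))) - 14842/sqrt(-4165 - 2199))) = -60121/(-16188 + (-104/3/(-3450) - 14842*(-I*sqrt(1591)/3182))) = -60121/(-16188 + (-104/3*(-1/3450) - 14842*(-I*sqrt(1591)/3182))) = -60121/(-16188 + (52/5175 - (-7421)*I*sqrt(1591)/1591)) = -60121/(-16188 + (52/5175 + 7421*I*sqrt(1591)/1591)) = -60121/(-83772848/5175 + 7421*I*sqrt(1591)/1591)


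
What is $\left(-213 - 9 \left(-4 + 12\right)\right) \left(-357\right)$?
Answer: $101745$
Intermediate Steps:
$\left(-213 - 9 \left(-4 + 12\right)\right) \left(-357\right) = \left(-213 - 72\right) \left(-357\right) = \left(-285\right) \left(-357\right) = 101745$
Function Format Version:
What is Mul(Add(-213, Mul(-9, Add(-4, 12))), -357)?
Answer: 101745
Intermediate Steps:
Mul(Add(-213, Mul(-9, Add(-4, 12))), -357) = Mul(Add(-213, Mul(-9, 8)), -357) = Mul(Add(-213, -72), -357) = Mul(-285, -357) = 101745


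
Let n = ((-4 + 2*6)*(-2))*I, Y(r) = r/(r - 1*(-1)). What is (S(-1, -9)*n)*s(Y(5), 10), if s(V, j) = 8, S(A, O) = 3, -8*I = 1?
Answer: 48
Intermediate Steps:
I = -⅛ (I = -⅛*1 = -⅛ ≈ -0.12500)
Y(r) = r/(1 + r) (Y(r) = r/(r + 1) = r/(1 + r))
n = 2 (n = ((-4 + 2*6)*(-2))*(-⅛) = ((-4 + 12)*(-2))*(-⅛) = (8*(-2))*(-⅛) = -16*(-⅛) = 2)
(S(-1, -9)*n)*s(Y(5), 10) = (3*2)*8 = 6*8 = 48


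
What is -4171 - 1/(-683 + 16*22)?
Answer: -1380600/331 ≈ -4171.0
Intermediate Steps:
-4171 - 1/(-683 + 16*22) = -4171 - 1/(-683 + 352) = -4171 - 1/(-331) = -4171 - 1*(-1/331) = -4171 + 1/331 = -1380600/331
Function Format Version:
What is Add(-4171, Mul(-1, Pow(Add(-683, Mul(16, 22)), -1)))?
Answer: Rational(-1380600, 331) ≈ -4171.0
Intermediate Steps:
Add(-4171, Mul(-1, Pow(Add(-683, Mul(16, 22)), -1))) = Add(-4171, Mul(-1, Pow(Add(-683, 352), -1))) = Add(-4171, Mul(-1, Pow(-331, -1))) = Add(-4171, Mul(-1, Rational(-1, 331))) = Add(-4171, Rational(1, 331)) = Rational(-1380600, 331)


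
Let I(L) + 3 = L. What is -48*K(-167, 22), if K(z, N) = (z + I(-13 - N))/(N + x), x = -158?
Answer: -1230/17 ≈ -72.353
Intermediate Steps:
I(L) = -3 + L
K(z, N) = (-16 + z - N)/(-158 + N) (K(z, N) = (z + (-3 + (-13 - N)))/(N - 158) = (z + (-16 - N))/(-158 + N) = (-16 + z - N)/(-158 + N))
-48*K(-167, 22) = -48*(-16 - 167 - 1*22)/(-158 + 22) = -48*(-16 - 167 - 22)/(-136) = -(-6)*(-205)/17 = -48*205/136 = -1230/17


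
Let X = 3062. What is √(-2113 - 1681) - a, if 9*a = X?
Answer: -3062/9 + I*√3794 ≈ -340.22 + 61.595*I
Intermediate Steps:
a = 3062/9 (a = (⅑)*3062 = 3062/9 ≈ 340.22)
√(-2113 - 1681) - a = √(-2113 - 1681) - 1*3062/9 = √(-3794) - 3062/9 = I*√3794 - 3062/9 = -3062/9 + I*√3794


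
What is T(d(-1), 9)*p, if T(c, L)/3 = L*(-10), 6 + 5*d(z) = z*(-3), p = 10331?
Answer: -2789370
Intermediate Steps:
d(z) = -6/5 - 3*z/5 (d(z) = -6/5 + (z*(-3))/5 = -6/5 + (-3*z)/5 = -6/5 - 3*z/5)
T(c, L) = -30*L (T(c, L) = 3*(L*(-10)) = 3*(-10*L) = -30*L)
T(d(-1), 9)*p = -30*9*10331 = -270*10331 = -2789370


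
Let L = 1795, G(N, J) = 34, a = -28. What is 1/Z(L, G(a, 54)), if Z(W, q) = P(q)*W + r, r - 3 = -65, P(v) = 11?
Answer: 1/19683 ≈ 5.0805e-5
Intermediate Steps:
r = -62 (r = 3 - 65 = -62)
Z(W, q) = -62 + 11*W (Z(W, q) = 11*W - 62 = -62 + 11*W)
1/Z(L, G(a, 54)) = 1/(-62 + 11*1795) = 1/(-62 + 19745) = 1/19683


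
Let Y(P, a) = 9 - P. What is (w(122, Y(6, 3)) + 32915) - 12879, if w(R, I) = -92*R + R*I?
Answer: 9178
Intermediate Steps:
w(R, I) = -92*R + I*R
(w(122, Y(6, 3)) + 32915) - 12879 = (122*(-92 + (9 - 1*6)) + 32915) - 12879 = (122*(-92 + (9 - 6)) + 32915) - 12879 = (122*(-92 + 3) + 32915) - 12879 = (122*(-89) + 32915) - 12879 = (-10858 + 32915) - 12879 = 22057 - 12879 = 9178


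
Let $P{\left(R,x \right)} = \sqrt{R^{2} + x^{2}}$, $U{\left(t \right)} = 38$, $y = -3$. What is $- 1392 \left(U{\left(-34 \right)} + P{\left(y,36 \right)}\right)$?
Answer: $-52896 - 4176 \sqrt{145} \approx -1.0318 \cdot 10^{5}$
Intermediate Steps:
$- 1392 \left(U{\left(-34 \right)} + P{\left(y,36 \right)}\right) = - 1392 \left(38 + \sqrt{\left(-3\right)^{2} + 36^{2}}\right) = - 1392 \left(38 + \sqrt{9 + 1296}\right) = - 1392 \left(38 + \sqrt{1305}\right) = - 1392 \left(38 + 3 \sqrt{145}\right) = -52896 - 4176 \sqrt{145}$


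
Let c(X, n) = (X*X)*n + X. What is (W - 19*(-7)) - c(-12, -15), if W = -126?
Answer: 2179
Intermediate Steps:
c(X, n) = X + n*X² (c(X, n) = X²*n + X = n*X² + X = X + n*X²)
(W - 19*(-7)) - c(-12, -15) = (-126 - 19*(-7)) - (-12)*(1 - 12*(-15)) = (-126 - 1*(-133)) - (-12)*(1 + 180) = (-126 + 133) - (-12)*181 = 7 - 1*(-2172) = 7 + 2172 = 2179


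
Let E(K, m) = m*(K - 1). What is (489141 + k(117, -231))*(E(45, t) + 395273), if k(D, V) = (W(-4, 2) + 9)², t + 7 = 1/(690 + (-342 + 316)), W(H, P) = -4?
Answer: 16035888973183/83 ≈ 1.9320e+11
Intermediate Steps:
t = -4647/664 (t = -7 + 1/(690 + (-342 + 316)) = -7 + 1/(690 - 26) = -7 + 1/664 = -4647/664 ≈ -6.9985)
k(D, V) = 25 (k(D, V) = (-4 + 9)² = 5² = 25)
E(K, m) = m*(-1 + K)
(489141 + k(117, -231))*(E(45, t) + 395273) = (489141 + 25)*(-4647*(-1 + 45)/664 + 395273) = 489166*(-4647/664*44 + 395273) = 489166*(-51117/166 + 395273) = 489166*(65564201/166) = 16035888973183/83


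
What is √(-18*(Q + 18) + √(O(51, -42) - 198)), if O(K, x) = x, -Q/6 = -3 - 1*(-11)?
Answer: 2*√(135 + I*√15) ≈ 23.24 + 0.3333*I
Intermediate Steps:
Q = -48 (Q = -6*(-3 - 1*(-11)) = -6*(-3 + 11) = -6*8 = -48)
√(-18*(Q + 18) + √(O(51, -42) - 198)) = √(-18*(-48 + 18) + √(-42 - 198)) = √(-18*(-30) + √(-240)) = √(540 + 4*I*√15)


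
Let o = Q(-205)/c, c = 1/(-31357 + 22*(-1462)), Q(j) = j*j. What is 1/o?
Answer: -1/2669470025 ≈ -3.7461e-10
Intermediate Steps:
Q(j) = j²
c = -1/63521 (c = 1/(-31357 - 32164) = 1/(-63521) = -1/63521 ≈ -1.5743e-5)
o = -2669470025 (o = (-205)²/(-1/63521) = 42025*(-63521) = -2669470025)
1/o = 1/(-2669470025) = -1/2669470025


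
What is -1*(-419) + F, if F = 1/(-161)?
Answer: 67458/161 ≈ 418.99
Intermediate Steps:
F = -1/161 ≈ -0.0062112
-1*(-419) + F = -1*(-419) - 1/161 = 419 - 1/161 = 67458/161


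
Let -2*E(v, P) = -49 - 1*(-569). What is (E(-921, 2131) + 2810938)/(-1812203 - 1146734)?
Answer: -2810678/2958937 ≈ -0.94989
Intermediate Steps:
E(v, P) = -260 (E(v, P) = -(-49 - 1*(-569))/2 = -(-49 + 569)/2 = -½*520 = -260)
(E(-921, 2131) + 2810938)/(-1812203 - 1146734) = (-260 + 2810938)/(-1812203 - 1146734) = 2810678/(-2958937) = 2810678*(-1/2958937) = -2810678/2958937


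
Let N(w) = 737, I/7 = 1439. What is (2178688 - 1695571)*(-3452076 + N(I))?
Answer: -1667400543663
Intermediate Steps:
I = 10073 (I = 7*1439 = 10073)
(2178688 - 1695571)*(-3452076 + N(I)) = (2178688 - 1695571)*(-3452076 + 737) = 483117*(-3451339) = -1667400543663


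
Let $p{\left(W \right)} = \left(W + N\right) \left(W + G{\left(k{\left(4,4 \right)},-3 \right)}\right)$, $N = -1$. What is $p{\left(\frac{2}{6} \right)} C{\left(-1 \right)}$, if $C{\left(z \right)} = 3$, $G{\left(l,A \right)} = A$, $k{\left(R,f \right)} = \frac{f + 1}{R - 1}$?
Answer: $\frac{16}{3} \approx 5.3333$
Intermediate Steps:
$k{\left(R,f \right)} = \frac{1 + f}{-1 + R}$
$p{\left(W \right)} = \left(-1 + W\right) \left(-3 + W\right)$ ($p{\left(W \right)} = \left(W - 1\right) \left(W - 3\right) = \left(-1 + W\right) \left(-3 + W\right)$)
$p{\left(\frac{2}{6} \right)} C{\left(-1 \right)} = \left(3 + \left(\frac{2}{6}\right)^{2} - 4 \cdot \frac{2}{6}\right) 3 = \left(3 + \left(2 \cdot \frac{1}{6}\right)^{2} - 4 \cdot 2 \cdot \frac{1}{6}\right) 3 = \left(3 + \left(\frac{1}{3}\right)^{2} - \frac{4}{3}\right) 3 = \left(3 + \frac{1}{9} - \frac{4}{3}\right) 3 = \frac{16}{9} \cdot 3 = \frac{16}{3}$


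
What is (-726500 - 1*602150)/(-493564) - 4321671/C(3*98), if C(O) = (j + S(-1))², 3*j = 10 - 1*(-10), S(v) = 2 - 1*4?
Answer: -4799232653399/24184636 ≈ -1.9844e+5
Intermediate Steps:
S(v) = -2 (S(v) = 2 - 4 = -2)
j = 20/3 (j = (10 - 1*(-10))/3 = (10 + 10)/3 = (⅓)*20 = 20/3 ≈ 6.6667)
C(O) = 196/9 (C(O) = (20/3 - 2)² = (14/3)² = 196/9)
(-726500 - 1*602150)/(-493564) - 4321671/C(3*98) = (-726500 - 1*602150)/(-493564) - 4321671/196/9 = (-726500 - 602150)*(-1/493564) - 4321671*9/196 = -1328650*(-1/493564) - 38895039/196 = 664325/246782 - 38895039/196 = -4799232653399/24184636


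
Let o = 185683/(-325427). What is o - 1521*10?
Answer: -4949930353/325427 ≈ -15211.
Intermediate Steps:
o = -185683/325427 (o = 185683*(-1/325427) = -185683/325427 ≈ -0.57058)
o - 1521*10 = -185683/325427 - 1521*10 = -185683/325427 - 15210 = -4949930353/325427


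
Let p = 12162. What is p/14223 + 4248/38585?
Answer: 176563358/182931485 ≈ 0.96519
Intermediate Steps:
p/14223 + 4248/38585 = 12162/14223 + 4248/38585 = 12162*(1/14223) + 4248*(1/38585) = 4054/4741 + 4248/38585 = 176563358/182931485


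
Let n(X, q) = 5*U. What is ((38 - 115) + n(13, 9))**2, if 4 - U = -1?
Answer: 2704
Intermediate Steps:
U = 5 (U = 4 - 1*(-1) = 4 + 1 = 5)
n(X, q) = 25 (n(X, q) = 5*5 = 25)
((38 - 115) + n(13, 9))**2 = ((38 - 115) + 25)**2 = (-77 + 25)**2 = (-52)**2 = 2704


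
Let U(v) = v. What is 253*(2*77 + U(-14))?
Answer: 35420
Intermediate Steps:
253*(2*77 + U(-14)) = 253*(2*77 - 14) = 253*(154 - 14) = 253*140 = 35420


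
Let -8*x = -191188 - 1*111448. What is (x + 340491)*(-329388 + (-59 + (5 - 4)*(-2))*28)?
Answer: -125260404268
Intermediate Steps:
x = 75659/2 (x = -(-191188 - 1*111448)/8 = -(-191188 - 111448)/8 = -⅛*(-302636) = 75659/2 ≈ 37830.)
(x + 340491)*(-329388 + (-59 + (5 - 4)*(-2))*28) = (75659/2 + 340491)*(-329388 + (-59 + (5 - 4)*(-2))*28) = 756641*(-329388 + (-59 + 1*(-2))*28)/2 = 756641*(-329388 + (-59 - 2)*28)/2 = 756641*(-329388 - 61*28)/2 = 756641*(-329388 - 1708)/2 = (756641/2)*(-331096) = -125260404268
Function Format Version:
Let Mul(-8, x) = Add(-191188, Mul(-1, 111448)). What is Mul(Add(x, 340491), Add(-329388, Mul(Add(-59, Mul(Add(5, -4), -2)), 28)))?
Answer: -125260404268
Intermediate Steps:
x = Rational(75659, 2) (x = Mul(Rational(-1, 8), Add(-191188, Mul(-1, 111448))) = Mul(Rational(-1, 8), Add(-191188, -111448)) = Mul(Rational(-1, 8), -302636) = Rational(75659, 2) ≈ 37830.)
Mul(Add(x, 340491), Add(-329388, Mul(Add(-59, Mul(Add(5, -4), -2)), 28))) = Mul(Add(Rational(75659, 2), 340491), Add(-329388, Mul(Add(-59, Mul(Add(5, -4), -2)), 28))) = Mul(Rational(756641, 2), Add(-329388, Mul(Add(-59, Mul(1, -2)), 28))) = Mul(Rational(756641, 2), Add(-329388, Mul(Add(-59, -2), 28))) = Mul(Rational(756641, 2), Add(-329388, Mul(-61, 28))) = Mul(Rational(756641, 2), Add(-329388, -1708)) = Mul(Rational(756641, 2), -331096) = -125260404268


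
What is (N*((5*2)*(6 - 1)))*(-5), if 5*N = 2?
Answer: -100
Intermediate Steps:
N = ⅖ (N = (⅕)*2 = ⅖ ≈ 0.40000)
(N*((5*2)*(6 - 1)))*(-5) = (2*((5*2)*(6 - 1))/5)*(-5) = (2*(10*5)/5)*(-5) = ((⅖)*50)*(-5) = 20*(-5) = -100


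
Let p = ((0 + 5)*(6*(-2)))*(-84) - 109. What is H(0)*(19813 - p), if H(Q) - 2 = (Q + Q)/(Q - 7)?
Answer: 29764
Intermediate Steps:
H(Q) = 2 + 2*Q/(-7 + Q) (H(Q) = 2 + (Q + Q)/(Q - 7) = 2 + (2*Q)/(-7 + Q) = 2 + 2*Q/(-7 + Q))
p = 4931 (p = (5*(-12))*(-84) - 109 = -60*(-84) - 109 = 5040 - 109 = 4931)
H(0)*(19813 - p) = (2*(-7 + 2*0)/(-7 + 0))*(19813 - 1*4931) = (2*(-7 + 0)/(-7))*(19813 - 4931) = (2*(-⅐)*(-7))*14882 = 2*14882 = 29764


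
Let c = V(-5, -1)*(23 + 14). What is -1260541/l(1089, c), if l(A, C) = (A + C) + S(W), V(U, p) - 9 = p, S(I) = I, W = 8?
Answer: -1260541/1393 ≈ -904.91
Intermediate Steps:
V(U, p) = 9 + p
c = 296 (c = (9 - 1)*(23 + 14) = 8*37 = 296)
l(A, C) = 8 + A + C (l(A, C) = (A + C) + 8 = 8 + A + C)
-1260541/l(1089, c) = -1260541/(8 + 1089 + 296) = -1260541/1393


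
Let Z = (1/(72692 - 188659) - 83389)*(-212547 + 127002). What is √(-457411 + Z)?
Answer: √95927779728709185881/115967 ≈ 84457.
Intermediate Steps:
Z = 827251986769380/115967 (Z = (1/(-115967) - 83389)*(-85545) = (-1/115967 - 83389)*(-85545) = -9670372164/115967*(-85545) = 827251986769380/115967 ≈ 7.1335e+9)
√(-457411 + Z) = √(-457411 + 827251986769380/115967) = √(827198942187943/115967) = √95927779728709185881/115967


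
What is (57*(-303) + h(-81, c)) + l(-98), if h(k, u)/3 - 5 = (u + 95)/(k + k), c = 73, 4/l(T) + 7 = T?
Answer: -5436632/315 ≈ -17259.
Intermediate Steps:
l(T) = 4/(-7 + T)
h(k, u) = 15 + 3*(95 + u)/(2*k) (h(k, u) = 15 + 3*((u + 95)/(k + k)) = 15 + 3*((95 + u)/((2*k))) = 15 + 3*((95 + u)*(1/(2*k))) = 15 + 3*((95 + u)/(2*k)) = 15 + 3*(95 + u)/(2*k))
(57*(-303) + h(-81, c)) + l(-98) = (57*(-303) + (3/2)*(95 + 73 + 10*(-81))/(-81)) + 4/(-7 - 98) = (-17271 + (3/2)*(-1/81)*(95 + 73 - 810)) + 4/(-105) = (-17271 + (3/2)*(-1/81)*(-642)) + 4*(-1/105) = (-17271 + 107/9) - 4/105 = -155332/9 - 4/105 = -5436632/315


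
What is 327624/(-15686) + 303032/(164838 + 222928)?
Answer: -2779274728/138238579 ≈ -20.105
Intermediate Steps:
327624/(-15686) + 303032/(164838 + 222928) = 327624*(-1/15686) + 303032/387766 = -14892/713 + 303032*(1/387766) = -14892/713 + 151516/193883 = -2779274728/138238579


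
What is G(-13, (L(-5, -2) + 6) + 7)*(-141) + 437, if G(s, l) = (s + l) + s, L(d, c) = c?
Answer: 2552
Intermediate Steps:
G(s, l) = l + 2*s (G(s, l) = (l + s) + s = l + 2*s)
G(-13, (L(-5, -2) + 6) + 7)*(-141) + 437 = (((-2 + 6) + 7) + 2*(-13))*(-141) + 437 = ((4 + 7) - 26)*(-141) + 437 = (11 - 26)*(-141) + 437 = -15*(-141) + 437 = 2115 + 437 = 2552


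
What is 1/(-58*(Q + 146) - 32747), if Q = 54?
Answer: -1/44347 ≈ -2.2549e-5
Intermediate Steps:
1/(-58*(Q + 146) - 32747) = 1/(-58*(54 + 146) - 32747) = 1/(-58*200 - 32747) = 1/(-11600 - 32747) = 1/(-44347) = -1/44347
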